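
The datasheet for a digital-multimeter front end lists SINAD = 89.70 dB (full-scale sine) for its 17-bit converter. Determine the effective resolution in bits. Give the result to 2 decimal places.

14.61 bits

Inverting SNR = 6.02 N + 1.76: N_eff = (89.70 − 1.76)/6.02 = 14.6080.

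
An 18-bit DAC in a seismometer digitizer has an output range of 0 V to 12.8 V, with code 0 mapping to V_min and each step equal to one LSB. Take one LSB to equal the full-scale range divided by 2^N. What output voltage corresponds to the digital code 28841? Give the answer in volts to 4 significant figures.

V_FS = 12.8 V. LSB = 12.8 V / 2^18.
V_out = 0 + 28841 × (12.8/262144) V
      = 0 + 1.40825 = 1.40825 V.

1.408 V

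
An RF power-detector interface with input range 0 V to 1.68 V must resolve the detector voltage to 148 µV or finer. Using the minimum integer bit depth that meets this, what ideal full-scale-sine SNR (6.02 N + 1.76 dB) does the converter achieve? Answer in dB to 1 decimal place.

86.0 dB

Span = 1.68 V.
Levels needed ≥ 1.68/148 µV = 11350. 2^14 = 16384 suffices, so N_min = 14.
6.02(14) + 1.76 = 86.04 dB.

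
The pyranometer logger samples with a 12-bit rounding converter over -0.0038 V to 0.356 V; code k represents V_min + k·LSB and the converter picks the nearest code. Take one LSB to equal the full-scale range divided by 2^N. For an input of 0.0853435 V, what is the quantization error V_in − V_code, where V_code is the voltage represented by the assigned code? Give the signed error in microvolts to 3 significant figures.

−15.9 µV

Span: 0.356 V − (-0.0038 V) = 0.3598 V. LSB = 0.3598 V / 2^12 ≈ 87.84 µV.
(V_in − V_min)/LSB = (0.0853435 − (-0.0038)) × 4096/0.3598 = 1014.8187 → nearest code k = 1015.
V_code = V_min + k × range/2^12 = -0.0038 + 1015 × 0.3598/4096 = 0.08535942383 V.
Error = V_in − V_code = 0.0853435 − (0.08535942383) = −15.9 µV.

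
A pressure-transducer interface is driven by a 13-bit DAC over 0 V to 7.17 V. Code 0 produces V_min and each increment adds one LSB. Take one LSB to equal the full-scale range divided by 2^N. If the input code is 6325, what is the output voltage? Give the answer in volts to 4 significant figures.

5.536 V

Full-scale range = 7.17 V. LSB = 7.17 V / 2^13.
V_out = 0 + 6325 × (7.17/8192) V
      = 0 V + 5.53592 V = 5.53592 V.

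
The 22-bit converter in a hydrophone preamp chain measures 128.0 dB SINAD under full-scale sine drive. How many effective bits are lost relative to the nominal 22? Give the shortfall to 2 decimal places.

1.03 bits

Effective bits = (128.0 − 1.76)/6.02 = 20.9701.
Lost resolution: 22 − 20.9701 = 1.0299 bits.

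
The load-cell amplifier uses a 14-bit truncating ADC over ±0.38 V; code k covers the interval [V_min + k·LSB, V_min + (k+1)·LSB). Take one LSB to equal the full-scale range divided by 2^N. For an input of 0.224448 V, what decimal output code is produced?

13030

Full-scale range = 0.38 V − (-0.38 V) = 0.76 V. LSB = 0.76 V / 2^14 ≈ 46.39 µV.
(V_in − V_min) × 2^14/range = (0.224448 − (-0.38)) × 16384/0.76 = 13030.626.
Floor → code = 13030.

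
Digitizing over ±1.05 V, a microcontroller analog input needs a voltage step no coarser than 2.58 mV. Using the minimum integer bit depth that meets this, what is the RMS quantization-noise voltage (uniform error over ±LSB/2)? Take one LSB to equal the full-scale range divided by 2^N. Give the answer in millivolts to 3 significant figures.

Range = 1.05 − (-1.05) = 2.1 V.
Need 2^N ≥ 2.1 V / 2.58 mV = 814.0 → N_min = 10.
LSB = 2.1 V ÷ 2^10 = 2.1/1024 V = 2.0508 mV.
V_rms = LSB/√12 = 0.592 mV.

0.592 mV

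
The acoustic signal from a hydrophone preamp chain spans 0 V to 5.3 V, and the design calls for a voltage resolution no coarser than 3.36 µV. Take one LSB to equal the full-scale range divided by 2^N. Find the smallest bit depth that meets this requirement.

21 bits

Range is 5.3 V.
Levels needed ≥ 5.3/3.36 µV = 1.577e6. 2^21 = 2097152 suffices, so N_min = 21.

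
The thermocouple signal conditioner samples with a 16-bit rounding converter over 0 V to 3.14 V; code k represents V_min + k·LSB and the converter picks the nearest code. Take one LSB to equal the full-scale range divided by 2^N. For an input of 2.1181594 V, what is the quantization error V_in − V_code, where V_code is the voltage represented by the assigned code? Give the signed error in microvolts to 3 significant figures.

−8.63 µV

Full-scale range = 3.14 V. LSB = 3.14 V / 2^16 ≈ 47.91 µV.
(V_in − V_min)/LSB = (2.1181594 − (0)) × 65536/3.14 = 44208.8199 → nearest code k = 44209.
Reconstructed level: 0 + 44209 × 3.14/65536 V = 2.1181680298 V.
Error = V_in − V_code = 2.1181594 − (2.1181680298) = −8.63 µV.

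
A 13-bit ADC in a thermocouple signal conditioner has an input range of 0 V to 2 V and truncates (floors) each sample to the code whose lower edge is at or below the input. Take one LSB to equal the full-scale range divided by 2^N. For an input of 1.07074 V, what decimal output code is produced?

4385

Range is 2 V. LSB = 2 V / 2^13 ≈ 244.1 µV.
V_in − V_min = 1.07074 − (0) = 1.07074 V.
Divide by LSB: 1.07074 × 8192/2 = 4385.7510.
Truncating gives code 4385.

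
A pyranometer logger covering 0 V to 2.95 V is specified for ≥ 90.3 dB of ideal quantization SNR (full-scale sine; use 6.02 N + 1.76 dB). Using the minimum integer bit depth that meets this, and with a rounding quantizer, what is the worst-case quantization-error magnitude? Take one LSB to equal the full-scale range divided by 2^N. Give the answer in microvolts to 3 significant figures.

Span = 2.95 V.
Solving 6.02 N ≥ 90.3 − 1.76: N ≥ 14.708. Round up → N = 15.
One LSB is 2.95 V / 32768 = 90.027 µV.
Half an LSB is 45.0 µV.

45.0 µV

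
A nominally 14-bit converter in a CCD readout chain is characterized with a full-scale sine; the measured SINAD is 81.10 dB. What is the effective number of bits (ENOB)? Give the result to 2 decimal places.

Inverting SNR = 6.02 N + 1.76: N_eff = (81.10 − 1.76)/6.02 = 13.1794.

13.18 bits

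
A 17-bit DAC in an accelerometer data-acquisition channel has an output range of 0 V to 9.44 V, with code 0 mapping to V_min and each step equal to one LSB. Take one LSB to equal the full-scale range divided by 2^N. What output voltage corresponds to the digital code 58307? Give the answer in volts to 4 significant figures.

V_FS = 9.44 V. LSB = 9.44 V / 2^17.
V_out = V_min + code × LSB = 0 V + 58307 × 9.44 V / 131072
      = 0 V + 4.19936 V = 4.19936 V.

4.199 V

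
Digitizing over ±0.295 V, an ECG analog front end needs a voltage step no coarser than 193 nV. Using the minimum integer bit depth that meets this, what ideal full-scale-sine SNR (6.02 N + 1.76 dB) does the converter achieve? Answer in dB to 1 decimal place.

Span: 0.295 V − (-0.295 V) = 0.59 V.
Levels needed ≥ 0.59/193 nV = 3.057e6. 2^22 = 4194304 suffices, so N_min = 22.
6.02(22) + 1.76 = 134.20 dB.

134.2 dB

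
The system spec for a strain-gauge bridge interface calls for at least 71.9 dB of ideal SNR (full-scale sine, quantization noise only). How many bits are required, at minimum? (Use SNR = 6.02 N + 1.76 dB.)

12 bits

6.02 N + 1.76 ≥ 71.9 gives N ≥ 11.651, so the minimum integer is 12.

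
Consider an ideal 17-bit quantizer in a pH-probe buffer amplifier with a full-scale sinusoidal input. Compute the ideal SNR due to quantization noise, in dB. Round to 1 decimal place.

104.1 dB

SNR = 6.02·17 + 1.76 = 104.10 dB.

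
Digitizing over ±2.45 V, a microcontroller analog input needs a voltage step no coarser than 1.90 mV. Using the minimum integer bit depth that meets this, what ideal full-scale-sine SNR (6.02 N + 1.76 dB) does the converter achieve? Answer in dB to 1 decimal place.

The full-scale span is 2.45 − (-2.45) = 4.9 V.
Levels needed ≥ 4.9/1.90 mV = 2579. 2^12 = 4096 suffices, so N_min = 12.
6.02(12) + 1.76 = 74.00 dB.

74.0 dB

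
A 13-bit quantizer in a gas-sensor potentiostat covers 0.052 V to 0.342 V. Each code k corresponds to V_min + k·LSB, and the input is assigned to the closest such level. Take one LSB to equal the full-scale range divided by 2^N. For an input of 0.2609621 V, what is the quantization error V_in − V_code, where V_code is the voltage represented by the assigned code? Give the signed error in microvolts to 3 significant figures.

Full-scale range = 0.342 V − (0.052 V) = 0.29 V. LSB = 0.29 V / 2^13 ≈ 35.40 µV.
(V_in − V_min)/LSB = (0.2609621 − (0.052)) × 8192/0.29 = 5902.8190 → nearest code k = 5903.
V_code = V_min + k × range/2^13 = 0.052 + 5903 × 0.29/8192 = 0.2609685059 V.
V_in − V_code = 0.2609621 − (0.2609685059) = −6.41 µV.

−6.41 µV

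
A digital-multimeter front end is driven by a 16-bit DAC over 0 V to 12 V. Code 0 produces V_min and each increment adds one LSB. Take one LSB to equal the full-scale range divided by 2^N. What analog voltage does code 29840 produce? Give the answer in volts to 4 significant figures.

Span = 12 V. LSB = 12 V / 2^16.
V_out = 0 + 29840 × (12/65536) V
      = 0 + 5.46387 = 5.46387 V.

5.464 V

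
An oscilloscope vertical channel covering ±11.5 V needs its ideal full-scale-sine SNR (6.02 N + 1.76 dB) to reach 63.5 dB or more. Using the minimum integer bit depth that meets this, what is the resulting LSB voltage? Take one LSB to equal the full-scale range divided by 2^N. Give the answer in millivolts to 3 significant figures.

11.2 mV

The full-scale span is 11.5 − (-11.5) = 23 V.
Solving 6.02 N ≥ 63.5 − 1.76: N ≥ 10.256. Round up → N = 11.
One LSB is 23 V / 2048 = 11.2 mV.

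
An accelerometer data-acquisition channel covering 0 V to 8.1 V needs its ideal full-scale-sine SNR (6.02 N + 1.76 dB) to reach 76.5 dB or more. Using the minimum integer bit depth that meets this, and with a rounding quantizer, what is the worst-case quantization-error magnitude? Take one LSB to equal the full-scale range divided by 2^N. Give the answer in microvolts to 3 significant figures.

Full-scale range = 8.1 V.
N ≥ (76.5 − 1.76)/6.02 = 12.415 → N_min = 13.
LSB = 8.1 V / 2^13 = 0.98877 mV.
|e|_max = LSB/2 = 494 µV.

494 µV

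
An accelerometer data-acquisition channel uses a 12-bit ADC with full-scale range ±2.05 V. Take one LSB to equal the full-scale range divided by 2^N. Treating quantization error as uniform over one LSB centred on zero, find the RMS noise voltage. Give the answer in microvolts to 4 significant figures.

The full-scale span is 2.05 − (-2.05) = 4.1 V.
One LSB is 4.1 V / 4096 = 1.00098 mV.
RMS of a uniform error over width LSB is LSB/√12 = 289.0 µV.

289.0 µV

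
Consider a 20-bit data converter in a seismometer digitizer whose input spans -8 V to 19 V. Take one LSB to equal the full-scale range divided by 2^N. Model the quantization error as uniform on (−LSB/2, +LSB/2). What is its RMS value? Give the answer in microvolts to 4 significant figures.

Full-scale range = 19 V − (-8 V) = 27 V.
One LSB is 27 V / 1048576 = 25.7492 µV.
RMS of a uniform error over width LSB is LSB/√12 = 7.433 µV.

7.433 µV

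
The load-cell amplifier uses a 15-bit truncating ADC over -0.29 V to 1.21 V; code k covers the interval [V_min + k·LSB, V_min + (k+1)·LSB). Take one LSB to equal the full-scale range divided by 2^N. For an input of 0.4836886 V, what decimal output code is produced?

16901

Span: 1.21 V − (-0.29 V) = 1.5 V. LSB = 1.5 V / 2^15 ≈ 45.78 µV.
(V_in − V_min) × 2^15/range = (0.4836886 − (-0.29)) × 32768/1.5 = 16901.485.
Floor → code = 16901.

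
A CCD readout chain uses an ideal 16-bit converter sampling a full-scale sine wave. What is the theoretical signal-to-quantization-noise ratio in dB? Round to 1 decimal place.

SNR = 6.02·16 + 1.76 = 98.08 dB.

98.1 dB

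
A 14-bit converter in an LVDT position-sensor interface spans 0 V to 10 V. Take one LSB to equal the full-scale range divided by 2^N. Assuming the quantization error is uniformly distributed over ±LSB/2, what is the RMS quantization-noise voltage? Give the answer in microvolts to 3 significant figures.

Span = 10 V.
Step size = 10/16384 V = 0.61035 mV.
RMS of a uniform error over width LSB is LSB/√12 = 176 µV.

176 µV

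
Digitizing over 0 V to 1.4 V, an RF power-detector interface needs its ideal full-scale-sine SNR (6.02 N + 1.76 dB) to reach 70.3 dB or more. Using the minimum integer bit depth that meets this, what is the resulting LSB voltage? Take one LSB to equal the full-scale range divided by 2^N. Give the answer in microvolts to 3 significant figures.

342 µV

V_FS = 1.4 V.
Solving 6.02 N ≥ 70.3 − 1.76: N ≥ 11.385. Round up → N = 12.
LSB = 1.4 V / 2^12 = 342 µV.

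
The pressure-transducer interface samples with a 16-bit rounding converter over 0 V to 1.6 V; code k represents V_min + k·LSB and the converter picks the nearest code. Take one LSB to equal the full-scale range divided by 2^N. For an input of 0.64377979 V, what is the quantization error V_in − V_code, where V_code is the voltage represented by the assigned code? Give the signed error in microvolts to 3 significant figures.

+5.38 µV

Span = 1.6 V. LSB = 1.6 V / 2^16 ≈ 24.41 µV.
(0.64377979 − (0)) / LSB = 0.64377979 × 65536/1.6 = 26369.2202. Nearest integer: k = 26369.
Reconstructed level: 0 + 26369 × 1.6/65536 V = 0.64377441406 V.
e = 0.64377979 − (0.64377441406) = +5.38 µV.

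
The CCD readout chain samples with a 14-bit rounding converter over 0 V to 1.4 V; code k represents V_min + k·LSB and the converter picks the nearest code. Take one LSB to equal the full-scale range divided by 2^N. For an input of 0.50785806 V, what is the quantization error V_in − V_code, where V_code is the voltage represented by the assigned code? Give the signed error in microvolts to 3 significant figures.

+33.4 µV

V_FS = 1.4 V. LSB = 1.4 V / 2^14 ≈ 85.45 µV.
(V_in − V_min)/LSB = (0.50785806 − (0)) × 16384/1.4 = 5943.3903 → nearest code k = 5943.
Reconstructed level: 0 + 5943 × 1.4/16384 V = 0.50782470703 V.
V_in − V_code = 0.50785806 − (0.50782470703) = +33.4 µV.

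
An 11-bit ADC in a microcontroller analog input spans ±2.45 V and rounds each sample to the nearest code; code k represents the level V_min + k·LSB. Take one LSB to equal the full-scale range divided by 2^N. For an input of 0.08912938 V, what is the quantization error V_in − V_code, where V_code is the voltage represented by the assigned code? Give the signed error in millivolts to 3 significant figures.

+0.604 mV

Span: 2.45 V − (-2.45 V) = 4.9 V. LSB = 4.9 V / 2^11 ≈ 2.393 mV.
(0.08912938 − (-2.45)) / LSB = 2.53912938 × 2048/4.9 = 1061.2524. Nearest integer: k = 1061.
Reconstructed level: -2.45 + 1061 × 4.9/2048 V = 0.08852539063 V.
e = 0.08912938 − (0.08852539063) = +0.604 mV.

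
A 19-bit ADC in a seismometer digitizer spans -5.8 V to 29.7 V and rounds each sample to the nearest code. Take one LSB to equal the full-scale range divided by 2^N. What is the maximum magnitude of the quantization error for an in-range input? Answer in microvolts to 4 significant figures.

The full-scale span is 29.7 − (-5.8) = 35.5 V.
One LSB is 35.5 V / 524288 = 67.7109 µV.
A rounding quantizer has |error| ≤ LSB/2 = 33.86 µV.

33.86 µV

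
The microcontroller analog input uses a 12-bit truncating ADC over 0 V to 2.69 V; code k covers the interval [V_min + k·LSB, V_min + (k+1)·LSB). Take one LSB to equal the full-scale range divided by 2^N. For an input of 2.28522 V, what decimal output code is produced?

3479

Span = 2.69 V. LSB = 2.69 V / 2^12 ≈ 0.6567 mV.
code = ⌊(V_in − V_min)/LSB⌋ = ⌊(V_in − V_min) × 2^12 / range⌋
     = ⌊(2.28522 − (0)) × 4096 / 2.69⌋ = ⌊2.28522 × 4096/2.69⌋
     = ⌊3479.651⌋ = 3479.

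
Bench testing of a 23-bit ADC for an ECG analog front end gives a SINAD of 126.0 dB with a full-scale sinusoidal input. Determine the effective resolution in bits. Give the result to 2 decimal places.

20.64 bits

Inverting SNR = 6.02 N + 1.76: N_eff = (126.0 − 1.76)/6.02 = 20.6379.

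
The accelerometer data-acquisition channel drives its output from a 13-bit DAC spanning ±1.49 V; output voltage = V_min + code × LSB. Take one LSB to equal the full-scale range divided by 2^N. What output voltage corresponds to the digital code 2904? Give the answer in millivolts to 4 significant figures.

Full-scale range = 1.49 V − (-1.49 V) = 2.98 V. LSB = 2.98 V / 2^13.
V_out = -1.49 + 2904 × (2.98/8192) V
      = -1.49 V + 1.05639 V = -0.433613 V.

-433.6 mV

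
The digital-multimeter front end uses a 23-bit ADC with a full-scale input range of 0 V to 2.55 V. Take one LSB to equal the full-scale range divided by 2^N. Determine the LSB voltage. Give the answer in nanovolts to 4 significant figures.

304.0 nV

Full-scale range = 2.55 V.
There are 2^23 = 8388608 steps.
LSB = 2.55 V / 2^23 = 304.0 nV.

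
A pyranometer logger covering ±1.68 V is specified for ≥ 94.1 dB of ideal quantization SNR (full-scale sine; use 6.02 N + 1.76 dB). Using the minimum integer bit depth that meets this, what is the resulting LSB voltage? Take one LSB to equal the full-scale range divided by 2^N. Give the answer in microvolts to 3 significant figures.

51.3 µV

Range = 1.68 − (-1.68) = 3.36 V.
N ≥ (94.1 − 1.76)/6.02 = 15.339 → N_min = 16.
Step size = 3.36/65536 V = 51.3 µV.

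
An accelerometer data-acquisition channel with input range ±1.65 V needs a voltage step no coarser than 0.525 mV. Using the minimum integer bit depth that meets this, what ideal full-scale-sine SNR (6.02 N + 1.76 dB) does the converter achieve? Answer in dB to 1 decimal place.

80.0 dB

Full-scale range = 1.65 V − (-1.65 V) = 3.3 V.
Levels needed ≥ 3.3/0.525 mV = 6286. 2^13 = 8192 suffices, so N_min = 13.
6.02(13) + 1.76 = 80.02 dB.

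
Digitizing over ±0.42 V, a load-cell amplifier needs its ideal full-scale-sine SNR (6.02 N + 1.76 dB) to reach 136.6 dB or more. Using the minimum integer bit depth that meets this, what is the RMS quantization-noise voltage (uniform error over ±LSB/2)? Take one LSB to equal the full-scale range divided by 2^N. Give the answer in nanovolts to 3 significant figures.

Full-scale range = 0.42 V − (-0.42 V) = 0.84 V.
Solving 6.02 N ≥ 136.6 − 1.76: N ≥ 22.399. Round up → N = 23.
Step size = 0.84/8388608 V = 100.14 nV.
σ_q = LSB/√12 = 100.14 nV/3.4641 = 28.9 nV.

28.9 nV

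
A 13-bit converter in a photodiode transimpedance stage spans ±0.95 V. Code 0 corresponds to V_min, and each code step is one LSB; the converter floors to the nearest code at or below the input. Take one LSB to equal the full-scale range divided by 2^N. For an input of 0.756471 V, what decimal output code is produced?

7357

Full-scale range = 0.95 V − (-0.95 V) = 1.9 V. LSB = 1.9 V / 2^13 ≈ 231.9 µV.
V_in − V_min = 0.756471 − (-0.95) = 1.706471 V.
Divide by LSB: 1.706471 × 8192/1.9 = 7357.5844.
Truncating gives code 7357.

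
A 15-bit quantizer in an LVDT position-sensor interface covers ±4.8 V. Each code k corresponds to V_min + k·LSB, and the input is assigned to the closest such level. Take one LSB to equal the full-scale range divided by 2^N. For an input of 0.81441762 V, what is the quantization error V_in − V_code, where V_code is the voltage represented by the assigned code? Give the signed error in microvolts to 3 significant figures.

Range = 4.8 − (-4.8) = 9.6 V. LSB = 9.6 V / 2^15 ≈ 293.0 µV.
(V_in − V_min)/LSB = (0.81441762 − (-4.8)) × 32768/9.6 = 19163.8788 → nearest code k = 19164.
V_code = V_min + k × range/2^15 = -4.8 + 19164 × 9.6/32768 = 0.81445312500 V.
V_in − V_code = 0.81441762 − (0.81445312500) = −35.5 µV.

−35.5 µV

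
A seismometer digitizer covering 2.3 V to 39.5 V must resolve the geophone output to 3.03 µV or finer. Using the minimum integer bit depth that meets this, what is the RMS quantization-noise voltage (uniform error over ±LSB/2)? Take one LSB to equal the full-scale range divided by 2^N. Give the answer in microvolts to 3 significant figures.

Span: 39.5 V − (2.3 V) = 37.2 V.
Levels needed ≥ 37.2/3.03 µV = 1.228e7. 2^24 = 16777216 suffices, so N_min = 24.
Step size = 37.2/16777216 V = 2.2173 µV.
V_rms = LSB/√12 = 0.640 µV.

0.640 µV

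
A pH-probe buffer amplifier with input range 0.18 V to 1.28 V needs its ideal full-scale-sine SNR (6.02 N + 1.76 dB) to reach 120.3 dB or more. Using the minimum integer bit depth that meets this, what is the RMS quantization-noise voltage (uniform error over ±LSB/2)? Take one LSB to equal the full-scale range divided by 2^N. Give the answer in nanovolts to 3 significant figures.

303 nV

The full-scale span is 1.28 − (0.18) = 1.1 V.
6.02 N + 1.76 ≥ 120.3 gives N ≥ 19.691, so the minimum integer is 20.
One LSB is 1.1 V / 1048576 = 1.0490 µV.
σ_q = LSB/√12 = 1.0490 µV/3.4641 = 303 nV.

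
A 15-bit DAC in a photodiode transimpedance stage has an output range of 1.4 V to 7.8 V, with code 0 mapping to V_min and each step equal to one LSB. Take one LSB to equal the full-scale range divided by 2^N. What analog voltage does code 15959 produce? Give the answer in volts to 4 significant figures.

4.517 V

Span: 7.8 V − (1.4 V) = 6.4 V. LSB = 6.4 V / 2^15.
V_out = V_min + code × LSB = 1.4 V + 15959 × 6.4 V / 32768
      = 1.4 V + 3.11699 V = 4.51699 V.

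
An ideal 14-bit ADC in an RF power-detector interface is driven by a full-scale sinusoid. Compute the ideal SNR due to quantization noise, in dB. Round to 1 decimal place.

86.0 dB

Ideal quantization SNR: 6.02 × 14 + 1.76 dB = 86.0 dB.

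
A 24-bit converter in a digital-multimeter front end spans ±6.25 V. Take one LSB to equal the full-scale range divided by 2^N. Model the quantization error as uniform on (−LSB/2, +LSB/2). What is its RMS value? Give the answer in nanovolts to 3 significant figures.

Range = 6.25 − (-6.25) = 12.5 V.
One LSB is 12.5 V / 16777216 = 0.74506 µV.
RMS of a uniform error over width LSB is LSB/√12 = 215 nV.

215 nV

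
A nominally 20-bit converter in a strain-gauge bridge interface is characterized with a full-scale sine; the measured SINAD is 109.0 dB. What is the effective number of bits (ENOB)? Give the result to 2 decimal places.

ENOB = (109.0 − 1.76)/6.02 = 17.8140 bits.

17.81 bits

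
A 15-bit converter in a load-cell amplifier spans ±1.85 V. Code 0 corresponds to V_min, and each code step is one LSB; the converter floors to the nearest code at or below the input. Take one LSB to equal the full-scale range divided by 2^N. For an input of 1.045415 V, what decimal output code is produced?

25642

Span: 1.85 V − (-1.85 V) = 3.7 V. LSB = 3.7 V / 2^15 ≈ 112.9 µV.
(V_in − V_min) × 2^15/range = (1.045415 − (-1.85)) × 32768/3.7 = 25642.421.
Floor → code = 25642.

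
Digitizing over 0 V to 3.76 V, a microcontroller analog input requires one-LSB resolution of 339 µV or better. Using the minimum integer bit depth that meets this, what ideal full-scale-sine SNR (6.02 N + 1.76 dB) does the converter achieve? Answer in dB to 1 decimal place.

86.0 dB

V_FS = 3.76 V.
3.76 V / 339 µV = 11090. Since 2^13 = 8192 and 2^14 = 16384, N = 14.
Ideal SNR at N = 14: 6.02·14 + 1.76 = 86.0 dB.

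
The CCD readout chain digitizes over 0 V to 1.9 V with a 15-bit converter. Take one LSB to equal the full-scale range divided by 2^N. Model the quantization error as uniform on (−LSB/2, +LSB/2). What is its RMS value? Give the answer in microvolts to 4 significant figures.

V_FS = 1.9 V.
One LSB is 1.9 V / 32768 = 57.9834 µV.
For a uniform distribution on [−LSB/2, +LSB/2], V_rms = LSB/√12 = 57.9834 µV/3.4641 = 16.74 µV.

16.74 µV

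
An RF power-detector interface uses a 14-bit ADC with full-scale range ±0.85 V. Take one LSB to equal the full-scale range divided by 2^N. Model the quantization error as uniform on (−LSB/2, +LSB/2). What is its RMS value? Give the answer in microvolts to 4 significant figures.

Span: 0.85 V − (-0.85 V) = 1.7 V.
LSB = 1.7 V ÷ 2^14 = 1.7/16384 V = 103.760 µV.
RMS of a uniform error over width LSB is LSB/√12 = 29.95 µV.

29.95 µV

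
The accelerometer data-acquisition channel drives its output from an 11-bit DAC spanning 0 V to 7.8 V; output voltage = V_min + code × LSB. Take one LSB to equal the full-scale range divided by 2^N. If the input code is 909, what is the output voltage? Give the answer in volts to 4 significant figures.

3.462 V

Range is 7.8 V. LSB = 7.8 V / 2^11.
V_out = 0 + 909 × (7.8/2048) V
      = 0 + 3.46201 = 3.46201 V.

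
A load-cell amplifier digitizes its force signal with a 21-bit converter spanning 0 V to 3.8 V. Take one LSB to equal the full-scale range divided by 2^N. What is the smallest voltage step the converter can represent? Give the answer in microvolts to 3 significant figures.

Full-scale range = 3.8 V.
Number of codes = 2^21 = 2097152.
LSB = 3.8 V ÷ 2^21 = 3.8/2097152 V = 1.81 µV.

1.81 µV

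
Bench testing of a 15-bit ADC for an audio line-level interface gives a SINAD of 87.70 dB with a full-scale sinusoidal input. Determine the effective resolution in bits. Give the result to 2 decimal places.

14.28 bits

Inverting SNR = 6.02 N + 1.76: N_eff = (87.70 − 1.76)/6.02 = 14.2757.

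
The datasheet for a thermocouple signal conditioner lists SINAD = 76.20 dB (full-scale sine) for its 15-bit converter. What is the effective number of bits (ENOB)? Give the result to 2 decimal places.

Inverting SNR = 6.02 N + 1.76: N_eff = (76.20 − 1.76)/6.02 = 12.3654.

12.37 bits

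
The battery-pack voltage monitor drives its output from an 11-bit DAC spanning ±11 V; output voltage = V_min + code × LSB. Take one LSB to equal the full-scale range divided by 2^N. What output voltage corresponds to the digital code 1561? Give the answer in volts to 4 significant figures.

5.769 V

Range = 11 − (-11) = 22 V. LSB = 22 V / 2^11.
V_out = -11 + 1561 × (22/2048) V
      = -11 + 16.7686 = 5.76855 V.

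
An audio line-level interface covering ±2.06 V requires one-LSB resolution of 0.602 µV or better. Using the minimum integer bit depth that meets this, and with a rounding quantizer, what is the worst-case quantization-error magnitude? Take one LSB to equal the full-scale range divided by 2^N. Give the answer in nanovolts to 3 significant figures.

Range = 2.06 − (-2.06) = 4.12 V.
4.12 V / 0.602 µV = 6.844e6. Since 2^22 = 4194304 and 2^23 = 8388608, N = 23.
LSB = 4.12 V / 2^23 = 491.14 nV.
Max error for round-to-nearest is LSB/2 = 246 nV.

246 nV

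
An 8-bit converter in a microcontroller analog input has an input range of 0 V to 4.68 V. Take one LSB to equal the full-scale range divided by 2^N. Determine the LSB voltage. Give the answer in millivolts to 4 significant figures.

18.28 mV

Full-scale range = 4.68 V.
2^8 = 256 levels.
One LSB is 4.68 V / 256 = 18.28 mV.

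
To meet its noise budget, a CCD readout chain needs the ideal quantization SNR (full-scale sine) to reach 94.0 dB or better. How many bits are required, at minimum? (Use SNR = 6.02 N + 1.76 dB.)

16 bits

N ≥ (94.0 − 1.76)/6.02 = 15.322 → N_min = 16.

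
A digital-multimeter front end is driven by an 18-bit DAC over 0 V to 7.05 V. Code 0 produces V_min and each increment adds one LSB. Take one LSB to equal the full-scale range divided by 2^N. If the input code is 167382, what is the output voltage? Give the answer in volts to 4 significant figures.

4.502 V

Span = 7.05 V. LSB = 7.05 V / 2^18.
V_out = V_min + code × LSB = 0 V + 167382 × 7.05 V / 262144
      = 0 + 4.50151 = 4.50151 V.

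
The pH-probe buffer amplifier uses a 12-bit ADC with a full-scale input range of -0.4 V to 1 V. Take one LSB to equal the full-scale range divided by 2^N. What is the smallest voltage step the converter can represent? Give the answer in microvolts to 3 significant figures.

The full-scale span is 1 − (-0.4) = 1.4 V.
There are 2^12 = 4096 steps.
LSB = 1.4 V / 2^12 = 342 µV.

342 µV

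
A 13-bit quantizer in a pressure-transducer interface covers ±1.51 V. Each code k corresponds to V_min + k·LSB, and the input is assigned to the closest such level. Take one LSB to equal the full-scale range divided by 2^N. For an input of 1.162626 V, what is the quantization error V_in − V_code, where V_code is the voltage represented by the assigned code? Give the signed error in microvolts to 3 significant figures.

Span: 1.51 V − (-1.51 V) = 3.02 V. LSB = 3.02 V / 2^13 ≈ 368.7 µV.
Position in LSBs: (1.162626 − (-1.51)) × 8192/3.02 = 7249.7193; rounding gives k = 7250.
V_code = -1.51 + (7250/8192) × 3.02 = 1.162729492 V.
Error = V_in − V_code = 1.162626 − (1.162729492) = −103 µV.

−103 µV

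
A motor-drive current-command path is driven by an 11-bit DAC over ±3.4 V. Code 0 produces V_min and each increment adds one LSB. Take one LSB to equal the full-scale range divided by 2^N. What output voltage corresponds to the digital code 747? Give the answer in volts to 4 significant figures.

The full-scale span is 3.4 − (-3.4) = 6.8 V. LSB = 6.8 V / 2^11.
V_out = V_min + code × LSB = -3.4 V + 747 × 6.8 V / 2048
      = -3.4 V + 2.48027 V = -0.919727 V.

-0.9197 V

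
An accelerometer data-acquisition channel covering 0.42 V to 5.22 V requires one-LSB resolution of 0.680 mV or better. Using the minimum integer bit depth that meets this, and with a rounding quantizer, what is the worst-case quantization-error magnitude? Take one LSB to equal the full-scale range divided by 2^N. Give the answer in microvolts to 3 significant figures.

293 µV

The full-scale span is 5.22 − (0.42) = 4.8 V.
Need 2^N ≥ 4.8 V / 0.680 mV = 7059 → N_min = 13.
One LSB is 4.8 V / 8192 = 0.58594 mV.
Max error for round-to-nearest is LSB/2 = 293 µV.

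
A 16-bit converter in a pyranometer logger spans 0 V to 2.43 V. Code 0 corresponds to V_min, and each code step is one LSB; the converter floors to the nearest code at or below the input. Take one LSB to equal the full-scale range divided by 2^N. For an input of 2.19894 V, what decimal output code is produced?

V_FS = 2.43 V. LSB = 2.43 V / 2^16 ≈ 37.08 µV.
(V_in − V_min) × 2^16/range = (2.19894 − (0)) × 65536/2.43 = 59304.416.
Floor → code = 59304.

59304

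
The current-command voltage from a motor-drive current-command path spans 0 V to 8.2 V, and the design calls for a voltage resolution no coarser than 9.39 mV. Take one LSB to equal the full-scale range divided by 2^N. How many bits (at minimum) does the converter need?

10 bits

Full-scale range = 8.2 V.
Levels needed ≥ 8.2/9.39 mV = 873.3. 2^10 = 1024 suffices, so N_min = 10.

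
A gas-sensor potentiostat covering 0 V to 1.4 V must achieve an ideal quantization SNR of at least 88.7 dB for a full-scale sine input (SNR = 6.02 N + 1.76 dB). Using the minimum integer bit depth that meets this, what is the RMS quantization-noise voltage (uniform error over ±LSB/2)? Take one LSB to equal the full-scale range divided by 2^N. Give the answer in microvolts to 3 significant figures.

12.3 µV

Full-scale range = 1.4 V.
6.02 N + 1.76 ≥ 88.7 gives N ≥ 14.442, so the minimum integer is 15.
Step size = 1.4/32768 V = 42.725 µV.
V_rms = LSB/√12 = 12.3 µV.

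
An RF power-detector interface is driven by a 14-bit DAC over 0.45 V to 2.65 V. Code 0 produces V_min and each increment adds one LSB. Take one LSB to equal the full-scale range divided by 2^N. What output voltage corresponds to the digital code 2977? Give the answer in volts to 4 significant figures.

0.8497 V

Range = 2.65 − (0.45) = 2.2 V. LSB = 2.2 V / 2^14.
V_out = 0.45 + 2977 × (2.2/16384) V
      = 0.45 + 0.399744 = 0.849744 V.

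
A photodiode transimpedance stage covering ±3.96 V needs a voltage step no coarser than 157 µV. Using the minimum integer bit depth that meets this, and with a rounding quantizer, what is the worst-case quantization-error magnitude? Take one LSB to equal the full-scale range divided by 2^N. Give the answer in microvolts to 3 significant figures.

60.4 µV

The full-scale span is 3.96 − (-3.96) = 7.92 V.
Need 2^N ≥ 7.92 V / 157 µV = 50450 → N_min = 16.
One LSB is 7.92 V / 65536 = 120.85 µV.
Max error for round-to-nearest is LSB/2 = 60.4 µV.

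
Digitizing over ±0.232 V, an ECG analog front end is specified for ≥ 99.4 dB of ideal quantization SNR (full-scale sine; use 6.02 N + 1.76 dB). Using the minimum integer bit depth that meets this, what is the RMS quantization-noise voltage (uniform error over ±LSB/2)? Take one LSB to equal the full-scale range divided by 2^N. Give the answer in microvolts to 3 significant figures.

1.02 µV

Range = 0.232 − (-0.232) = 0.464 V.
Solving 6.02 N ≥ 99.4 − 1.76: N ≥ 16.219. Round up → N = 17.
LSB = 0.464 V / 2^17 = 3.5400 µV.
V_rms = LSB/√12 = 1.02 µV.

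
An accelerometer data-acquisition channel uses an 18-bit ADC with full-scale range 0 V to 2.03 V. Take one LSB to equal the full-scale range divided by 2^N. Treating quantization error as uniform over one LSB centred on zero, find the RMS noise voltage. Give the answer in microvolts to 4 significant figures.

Range is 2.03 V.
LSB = 2.03 V / 2^18 = 7.74384 µV.
For a uniform distribution on [−LSB/2, +LSB/2], V_rms = LSB/√12 = 7.74384 µV/3.4641 = 2.235 µV.

2.235 µV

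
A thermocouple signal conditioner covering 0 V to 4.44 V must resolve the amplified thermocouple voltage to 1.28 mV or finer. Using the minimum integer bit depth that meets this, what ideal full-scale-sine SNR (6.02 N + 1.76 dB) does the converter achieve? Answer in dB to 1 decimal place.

V_FS = 4.44 V.
Required number of levels: 4.44/1.28 mV = 3468.8; smallest N with 2^N ≥ that is 12.
Ideal SNR at N = 12: 6.02·12 + 1.76 = 74.0 dB.

74.0 dB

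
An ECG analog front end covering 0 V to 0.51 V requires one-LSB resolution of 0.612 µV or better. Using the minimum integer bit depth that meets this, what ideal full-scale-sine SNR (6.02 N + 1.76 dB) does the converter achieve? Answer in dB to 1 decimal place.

Span = 0.51 V.
Required number of levels: 0.51/0.612 µV = 833330; smallest N with 2^N ≥ that is 20.
Ideal SNR at N = 20: 6.02·20 + 1.76 = 122.2 dB.

122.2 dB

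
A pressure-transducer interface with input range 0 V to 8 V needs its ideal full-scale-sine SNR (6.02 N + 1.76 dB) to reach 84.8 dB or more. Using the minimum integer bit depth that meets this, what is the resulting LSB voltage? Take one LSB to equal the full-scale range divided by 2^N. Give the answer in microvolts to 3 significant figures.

488 µV

Range is 8 V.
N ≥ (84.8 − 1.76)/6.02 = 13.794 → N_min = 14.
One LSB is 8 V / 16384 = 488 µV.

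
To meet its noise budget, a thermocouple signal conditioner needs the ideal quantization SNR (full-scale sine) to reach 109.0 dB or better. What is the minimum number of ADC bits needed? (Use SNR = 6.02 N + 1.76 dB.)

18 bits

Required N = ⌈(109.0 − 1.76)/6.02⌉ = ⌈17.814⌉ = 18.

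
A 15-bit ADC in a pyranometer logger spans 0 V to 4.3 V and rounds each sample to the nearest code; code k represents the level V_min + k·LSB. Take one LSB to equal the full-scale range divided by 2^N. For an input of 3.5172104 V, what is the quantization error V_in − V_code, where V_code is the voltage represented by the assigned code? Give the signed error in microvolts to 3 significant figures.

−29.0 µV

Range is 4.3 V. LSB = 4.3 V / 2^15 ≈ 131.2 µV.
(V_in − V_min)/LSB = (3.5172104 − (0)) × 32768/4.3 = 26802.7792 → nearest code k = 26803.
V_code = V_min + k × range/2^15 = 0 + 26803 × 4.3/32768 = 3.5172393799 V.
V_in − V_code = 3.5172104 − (3.5172393799) = −29.0 µV.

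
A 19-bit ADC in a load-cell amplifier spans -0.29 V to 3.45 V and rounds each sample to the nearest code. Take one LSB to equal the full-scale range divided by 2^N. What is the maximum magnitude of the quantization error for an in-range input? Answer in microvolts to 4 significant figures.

Full-scale range = 3.45 V − (-0.29 V) = 3.74 V.
LSB = 3.74 V ÷ 2^19 = 3.74/524288 V = 7.13348 µV.
|e|_max = LSB/2 = 3.567 µV.

3.567 µV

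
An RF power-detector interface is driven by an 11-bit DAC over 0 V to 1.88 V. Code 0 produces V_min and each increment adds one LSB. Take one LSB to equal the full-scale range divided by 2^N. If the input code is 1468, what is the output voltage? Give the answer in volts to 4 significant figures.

V_FS = 1.88 V. LSB = 1.88 V / 2^11.
V_out = 0 + 1468 × (1.88/2048) V
      = 0 + 1.34758 = 1.34758 V.

1.348 V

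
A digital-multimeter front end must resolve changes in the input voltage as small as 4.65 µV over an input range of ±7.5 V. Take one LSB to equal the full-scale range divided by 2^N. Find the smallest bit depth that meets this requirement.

Span: 7.5 V − (-7.5 V) = 15 V.
15 V / 4.65 µV = 3.226e6. Since 2^21 = 2097152 and 2^22 = 4194304, N = 22.

22 bits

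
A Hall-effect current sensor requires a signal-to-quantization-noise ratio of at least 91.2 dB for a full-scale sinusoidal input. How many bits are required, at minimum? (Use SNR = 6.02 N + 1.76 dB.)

Solving 6.02 N ≥ 91.2 − 1.76: N ≥ 14.857. Round up → N = 15.

15 bits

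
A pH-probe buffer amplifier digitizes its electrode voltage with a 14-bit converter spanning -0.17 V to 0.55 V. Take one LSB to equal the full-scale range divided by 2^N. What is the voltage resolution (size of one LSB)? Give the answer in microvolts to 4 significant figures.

43.95 µV

The full-scale span is 0.55 − (-0.17) = 0.72 V.
Number of codes = 2^14 = 16384.
LSB = 0.72 V ÷ 2^14 = 0.72/16384 V = 43.95 µV.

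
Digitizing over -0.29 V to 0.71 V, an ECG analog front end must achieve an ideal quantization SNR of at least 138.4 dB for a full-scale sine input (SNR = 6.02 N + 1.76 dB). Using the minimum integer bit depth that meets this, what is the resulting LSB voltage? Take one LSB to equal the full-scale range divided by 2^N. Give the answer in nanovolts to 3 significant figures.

Full-scale range = 0.71 V − (-0.29 V) = 1 V.
6.02 N + 1.76 ≥ 138.4 gives N ≥ 22.698, so the minimum integer is 23.
One LSB is 1 V / 8388608 = 119 nV.

119 nV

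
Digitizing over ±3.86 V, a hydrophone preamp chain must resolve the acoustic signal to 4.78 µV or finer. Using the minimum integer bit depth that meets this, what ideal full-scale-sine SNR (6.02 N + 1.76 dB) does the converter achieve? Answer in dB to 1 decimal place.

Range = 3.86 − (-3.86) = 7.72 V.
Need 2^N ≥ 7.72 V / 4.78 µV = 1.615e6 → N_min = 21.
Ideal SNR at N = 21: 6.02·21 + 1.76 = 128.2 dB.

128.2 dB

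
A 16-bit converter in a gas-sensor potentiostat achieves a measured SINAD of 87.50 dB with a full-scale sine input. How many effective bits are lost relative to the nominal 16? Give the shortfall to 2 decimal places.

1.76 bits

N_eff = (87.50 − 1.76)/6.02 = 14.2425 bits.
Lost resolution: 16 − 14.2425 = 1.7575 bits.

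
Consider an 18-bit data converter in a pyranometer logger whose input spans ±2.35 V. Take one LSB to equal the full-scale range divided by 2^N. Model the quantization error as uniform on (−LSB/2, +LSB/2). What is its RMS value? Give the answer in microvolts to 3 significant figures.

Span: 2.35 V − (-2.35 V) = 4.7 V.
One LSB is 4.7 V / 262144 = 17.929 µV.
V_rms = LSB/√12 = 17.929 µV / √12 = 5.18 µV.

5.18 µV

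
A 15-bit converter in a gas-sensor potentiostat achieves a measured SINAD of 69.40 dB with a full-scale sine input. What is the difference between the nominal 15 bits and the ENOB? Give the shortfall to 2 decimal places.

3.76 bits

N_eff = (69.40 − 1.76)/6.02 = 11.2359 bits.
15 − 11.2359 = 3.76 bits below nominal.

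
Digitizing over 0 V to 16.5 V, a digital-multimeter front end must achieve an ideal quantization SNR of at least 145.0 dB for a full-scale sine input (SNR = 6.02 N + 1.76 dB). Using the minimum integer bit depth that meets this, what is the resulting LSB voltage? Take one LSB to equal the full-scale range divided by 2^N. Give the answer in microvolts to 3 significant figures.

0.983 µV

V_FS = 16.5 V.
6.02 N + 1.76 ≥ 145.0 gives N ≥ 23.794, so the minimum integer is 24.
Step size = 16.5/16777216 V = 0.983 µV.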